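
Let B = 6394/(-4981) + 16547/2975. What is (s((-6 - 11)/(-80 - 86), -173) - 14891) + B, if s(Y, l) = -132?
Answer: -13091444204/871675 ≈ -15019.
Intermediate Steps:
B = 3729321/871675 (B = 6394*(-1/4981) + 16547*(1/2975) = -6394/4981 + 16547/2975 = 3729321/871675 ≈ 4.2783)
(s((-6 - 11)/(-80 - 86), -173) - 14891) + B = (-132 - 14891) + 3729321/871675 = -15023 + 3729321/871675 = -13091444204/871675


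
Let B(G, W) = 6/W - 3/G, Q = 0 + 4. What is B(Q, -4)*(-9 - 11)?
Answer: 45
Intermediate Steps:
Q = 4
B(G, W) = -3/G + 6/W
B(Q, -4)*(-9 - 11) = (-3/4 + 6/(-4))*(-9 - 11) = (-3*1/4 + 6*(-1/4))*(-20) = (-3/4 - 3/2)*(-20) = -9/4*(-20) = 45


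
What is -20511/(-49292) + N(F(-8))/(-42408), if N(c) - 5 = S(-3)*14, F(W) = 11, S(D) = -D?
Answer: 216878441/522593784 ≈ 0.41500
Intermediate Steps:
N(c) = 47 (N(c) = 5 - 1*(-3)*14 = 5 + 3*14 = 5 + 42 = 47)
-20511/(-49292) + N(F(-8))/(-42408) = -20511/(-49292) + 47/(-42408) = -20511*(-1/49292) + 47*(-1/42408) = 20511/49292 - 47/42408 = 216878441/522593784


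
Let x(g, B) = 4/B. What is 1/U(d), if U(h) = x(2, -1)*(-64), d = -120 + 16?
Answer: 1/256 ≈ 0.0039063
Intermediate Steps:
d = -104
U(h) = 256 (U(h) = (4/(-1))*(-64) = (4*(-1))*(-64) = -4*(-64) = 256)
1/U(d) = 1/256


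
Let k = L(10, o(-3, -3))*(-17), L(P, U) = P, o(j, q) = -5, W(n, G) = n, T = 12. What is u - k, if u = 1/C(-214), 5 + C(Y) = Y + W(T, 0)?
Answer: 35189/207 ≈ 170.00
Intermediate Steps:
k = -170 (k = 10*(-17) = -170)
C(Y) = 7 + Y (C(Y) = -5 + (Y + 12) = -5 + (12 + Y) = 7 + Y)
u = -1/207 (u = 1/(7 - 214) = 1/(-207) = -1/207 ≈ -0.0048309)
u - k = -1/207 - 1*(-170) = -1/207 + 170 = 35189/207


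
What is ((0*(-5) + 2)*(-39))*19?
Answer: -1482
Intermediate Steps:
((0*(-5) + 2)*(-39))*19 = ((0 + 2)*(-39))*19 = (2*(-39))*19 = -78*19 = -1482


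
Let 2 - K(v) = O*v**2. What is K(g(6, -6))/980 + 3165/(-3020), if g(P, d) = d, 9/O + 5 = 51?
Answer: -3584471/3403540 ≈ -1.0532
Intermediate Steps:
O = 9/46 (O = 9/(-5 + 51) = 9/46 ≈ 0.19565)
K(v) = 2 - 9*v**2/46
K(g(6, -6))/980 + 3165/(-3020) = (2 - 9/46*(-6)**2)/980 + 3165/(-3020) = (2 - 9/46*36)*(1/980) + 3165*(-1/3020) = (2 - 162/23)*(1/980) - 633/604 = -116/23*1/980 - 633/604 = -29/5635 - 633/604 = -3584471/3403540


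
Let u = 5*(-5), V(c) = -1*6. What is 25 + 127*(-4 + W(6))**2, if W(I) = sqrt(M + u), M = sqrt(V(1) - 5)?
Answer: 25 + 127*(4 - sqrt(-25 + I*sqrt(11)))**2 ≈ -1454.2 - 4669.9*I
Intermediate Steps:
V(c) = -6
u = -25
M = I*sqrt(11) (M = sqrt(-6 - 5) = sqrt(-11) = I*sqrt(11) ≈ 3.3166*I)
W(I) = sqrt(-25 + I*sqrt(11)) (W(I) = sqrt(I*sqrt(11) - 25) = sqrt(-25 + I*sqrt(11)))
25 + 127*(-4 + W(6))**2 = 25 + 127*(-4 + sqrt(-25 + I*sqrt(11)))**2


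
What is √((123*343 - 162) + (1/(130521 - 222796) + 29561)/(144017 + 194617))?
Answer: √45594873127592459380446/1041581745 ≈ 205.01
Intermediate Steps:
√((123*343 - 162) + (1/(130521 - 222796) + 29561)/(144017 + 194617)) = √((42189 - 162) + (1/(-92275) + 29561)/338634) = √(42027 + (-1/92275 + 29561)*(1/338634)) = √(42027 + (2727741274/92275)*(1/338634)) = √(42027 + 1363870637/15623726175) = √(656619703827362/15623726175) = √45594873127592459380446/1041581745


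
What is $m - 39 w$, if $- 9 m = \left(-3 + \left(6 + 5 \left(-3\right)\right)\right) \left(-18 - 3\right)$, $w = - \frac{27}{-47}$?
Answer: $- \frac{2369}{47} \approx -50.404$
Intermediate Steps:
$w = \frac{27}{47}$ ($w = \left(-27\right) \left(- \frac{1}{47}\right) = \frac{27}{47} \approx 0.57447$)
$m = -28$ ($m = - \frac{\left(-3 + \left(6 + 5 \left(-3\right)\right)\right) \left(-18 - 3\right)}{9} = - \frac{\left(-3 + \left(6 - 15\right)\right) \left(-21\right)}{9} = - \frac{\left(-3 - 9\right) \left(-21\right)}{9} = - \frac{\left(-12\right) \left(-21\right)}{9} = \left(- \frac{1}{9}\right) 252 = -28$)
$m - 39 w = -28 - \frac{1053}{47} = - \frac{2369}{47}$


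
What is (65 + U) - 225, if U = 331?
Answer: 171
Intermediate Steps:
(65 + U) - 225 = (65 + 331) - 225 = 396 - 225 = 171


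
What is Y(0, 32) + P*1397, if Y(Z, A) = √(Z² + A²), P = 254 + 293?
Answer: 764191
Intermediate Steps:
P = 547
Y(Z, A) = √(A² + Z²)
Y(0, 32) + P*1397 = √(32² + 0²) + 547*1397 = √(1024 + 0) + 764159 = √1024 + 764159 = 32 + 764159 = 764191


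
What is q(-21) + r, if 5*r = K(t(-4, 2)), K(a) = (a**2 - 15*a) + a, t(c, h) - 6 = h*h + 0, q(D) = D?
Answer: -29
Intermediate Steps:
t(c, h) = 6 + h**2 (t(c, h) = 6 + (h*h + 0) = 6 + (h**2 + 0) = 6 + h**2)
K(a) = a**2 - 14*a
r = -8 (r = ((6 + 2**2)*(-14 + (6 + 2**2)))/5 = ((6 + 4)*(-14 + (6 + 4)))/5 = (10*(-14 + 10))/5 = (10*(-4))/5 = (1/5)*(-40) = -8)
q(-21) + r = -21 - 8 = -29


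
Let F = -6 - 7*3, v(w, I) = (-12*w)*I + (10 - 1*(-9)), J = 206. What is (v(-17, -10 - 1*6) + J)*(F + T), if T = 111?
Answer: -255276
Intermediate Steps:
v(w, I) = 19 - 12*I*w (v(w, I) = -12*I*w + (10 + 9) = -12*I*w + 19 = 19 - 12*I*w)
F = -27 (F = -6 - 21 = -27)
(v(-17, -10 - 1*6) + J)*(F + T) = ((19 - 12*(-10 - 1*6)*(-17)) + 206)*(-27 + 111) = ((19 - 12*(-10 - 6)*(-17)) + 206)*84 = ((19 - 12*(-16)*(-17)) + 206)*84 = ((19 - 3264) + 206)*84 = (-3245 + 206)*84 = -3039*84 = -255276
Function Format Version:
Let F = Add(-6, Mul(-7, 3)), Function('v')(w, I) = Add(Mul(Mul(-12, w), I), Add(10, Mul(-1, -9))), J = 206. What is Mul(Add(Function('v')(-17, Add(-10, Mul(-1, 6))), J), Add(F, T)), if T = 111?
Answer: -255276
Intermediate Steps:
Function('v')(w, I) = Add(19, Mul(-12, I, w)) (Function('v')(w, I) = Add(Mul(-12, I, w), Add(10, 9)) = Add(Mul(-12, I, w), 19) = Add(19, Mul(-12, I, w)))
F = -27 (F = Add(-6, -21) = -27)
Mul(Add(Function('v')(-17, Add(-10, Mul(-1, 6))), J), Add(F, T)) = Mul(Add(Add(19, Mul(-12, Add(-10, Mul(-1, 6)), -17)), 206), Add(-27, 111)) = Mul(Add(Add(19, Mul(-12, Add(-10, -6), -17)), 206), 84) = Mul(Add(Add(19, Mul(-12, -16, -17)), 206), 84) = Mul(Add(Add(19, -3264), 206), 84) = Mul(Add(-3245, 206), 84) = Mul(-3039, 84) = -255276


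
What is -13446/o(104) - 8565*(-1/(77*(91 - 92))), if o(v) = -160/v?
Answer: 6644073/770 ≈ 8628.7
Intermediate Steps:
-13446/o(104) - 8565*(-1/(77*(91 - 92))) = -13446/((-160/104)) - 8565*(-1/(77*(91 - 92))) = -13446/((-160*1/104)) - 8565/((-77*(-1))) = -13446/(-20/13) - 8565/77 = -13446*(-13/20) - 8565*1/77 = 87399/10 - 8565/77 = 6644073/770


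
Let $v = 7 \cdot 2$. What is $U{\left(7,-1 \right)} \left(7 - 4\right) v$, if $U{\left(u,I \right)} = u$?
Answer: $294$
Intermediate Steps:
$v = 14$
$U{\left(7,-1 \right)} \left(7 - 4\right) v = 7 \left(7 - 4\right) 14 = 7 \cdot 3 \cdot 14 = 21 \cdot 14 = 294$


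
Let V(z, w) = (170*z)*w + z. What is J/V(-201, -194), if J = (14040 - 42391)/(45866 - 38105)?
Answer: -28351/51445953819 ≈ -5.5108e-7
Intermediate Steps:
V(z, w) = z + 170*w*z (V(z, w) = 170*w*z + z = z + 170*w*z)
J = -28351/7761 ≈ -3.6530
J/V(-201, -194) = -28351*(-1/(201*(1 + 170*(-194))))/7761 = -28351*(-1/(201*(1 - 32980)))/7761 = -28351/(7761*((-201*(-32979)))) = -28351/7761/6628779 = -28351/7761*1/6628779 = -28351/51445953819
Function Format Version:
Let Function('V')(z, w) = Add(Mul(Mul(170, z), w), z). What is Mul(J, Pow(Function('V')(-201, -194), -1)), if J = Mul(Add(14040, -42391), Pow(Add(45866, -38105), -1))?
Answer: Rational(-28351, 51445953819) ≈ -5.5108e-7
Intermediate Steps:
Function('V')(z, w) = Add(z, Mul(170, w, z)) (Function('V')(z, w) = Add(Mul(170, w, z), z) = Add(z, Mul(170, w, z)))
J = Rational(-28351, 7761) (J = Mul(-28351, Pow(7761, -1)) = Mul(-28351, Rational(1, 7761)) = Rational(-28351, 7761) ≈ -3.6530)
Mul(J, Pow(Function('V')(-201, -194), -1)) = Mul(Rational(-28351, 7761), Pow(Mul(-201, Add(1, Mul(170, -194))), -1)) = Mul(Rational(-28351, 7761), Pow(Mul(-201, Add(1, -32980)), -1)) = Mul(Rational(-28351, 7761), Pow(Mul(-201, -32979), -1)) = Mul(Rational(-28351, 7761), Pow(6628779, -1)) = Mul(Rational(-28351, 7761), Rational(1, 6628779)) = Rational(-28351, 51445953819)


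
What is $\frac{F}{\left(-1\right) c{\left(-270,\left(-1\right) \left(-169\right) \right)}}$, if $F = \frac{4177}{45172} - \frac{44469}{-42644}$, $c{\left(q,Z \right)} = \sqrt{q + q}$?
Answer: $\frac{273359707 i \sqrt{15}}{21671041140} \approx 0.048854 i$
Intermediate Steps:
$c{\left(q,Z \right)} = \sqrt{2} \sqrt{q}$ ($c{\left(q,Z \right)} = \sqrt{2 q} = \sqrt{2} \sqrt{q}$)
$F = \frac{273359707}{240789346}$ ($F = 4177 \cdot \frac{1}{45172} - - \frac{44469}{42644} = \frac{4177}{45172} + \frac{44469}{42644} = \frac{273359707}{240789346} \approx 1.1353$)
$\frac{F}{\left(-1\right) c{\left(-270,\left(-1\right) \left(-169\right) \right)}} = \frac{273359707}{240789346 \left(- \sqrt{2} \sqrt{-270}\right)} = \frac{273359707}{240789346 \left(- \sqrt{2} \cdot 3 i \sqrt{30}\right)} = \frac{273359707}{240789346 \left(- 6 i \sqrt{15}\right)} = \frac{273359707 \frac{i \sqrt{15}}{90}}{240789346} = \frac{273359707 i \sqrt{15}}{21671041140}$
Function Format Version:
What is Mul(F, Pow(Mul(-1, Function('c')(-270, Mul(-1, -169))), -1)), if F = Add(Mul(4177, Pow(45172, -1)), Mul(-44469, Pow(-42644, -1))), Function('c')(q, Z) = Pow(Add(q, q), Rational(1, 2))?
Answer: Mul(Rational(273359707, 21671041140), I, Pow(15, Rational(1, 2))) ≈ Mul(0.048854, I)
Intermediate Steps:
Function('c')(q, Z) = Mul(Pow(2, Rational(1, 2)), Pow(q, Rational(1, 2))) (Function('c')(q, Z) = Pow(Mul(2, q), Rational(1, 2)) = Mul(Pow(2, Rational(1, 2)), Pow(q, Rational(1, 2))))
F = Rational(273359707, 240789346) (F = Add(Mul(4177, Rational(1, 45172)), Mul(-44469, Rational(-1, 42644))) = Add(Rational(4177, 45172), Rational(44469, 42644)) = Rational(273359707, 240789346) ≈ 1.1353)
Mul(F, Pow(Mul(-1, Function('c')(-270, Mul(-1, -169))), -1)) = Mul(Rational(273359707, 240789346), Pow(Mul(-1, Mul(Pow(2, Rational(1, 2)), Pow(-270, Rational(1, 2)))), -1)) = Mul(Rational(273359707, 240789346), Pow(Mul(-1, Mul(Pow(2, Rational(1, 2)), Mul(3, I, Pow(30, Rational(1, 2))))), -1)) = Mul(Rational(273359707, 240789346), Pow(Mul(-1, Mul(6, I, Pow(15, Rational(1, 2)))), -1)) = Mul(Rational(273359707, 240789346), Pow(Mul(-6, I, Pow(15, Rational(1, 2))), -1)) = Mul(Rational(273359707, 240789346), Mul(Rational(1, 90), I, Pow(15, Rational(1, 2)))) = Mul(Rational(273359707, 21671041140), I, Pow(15, Rational(1, 2)))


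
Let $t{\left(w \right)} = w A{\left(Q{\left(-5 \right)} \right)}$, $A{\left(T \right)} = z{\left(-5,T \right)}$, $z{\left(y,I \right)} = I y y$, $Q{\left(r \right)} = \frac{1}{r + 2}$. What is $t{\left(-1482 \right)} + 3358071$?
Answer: $3370421$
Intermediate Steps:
$Q{\left(r \right)} = \frac{1}{2 + r}$
$z{\left(y,I \right)} = I y^{2}$
$A{\left(T \right)} = 25 T$ ($A{\left(T \right)} = T \left(-5\right)^{2} = T 25 = 25 T$)
$t{\left(w \right)} = - \frac{25 w}{3}$ ($t{\left(w \right)} = w \frac{25}{2 - 5} = w \frac{25}{-3} = w 25 \left(- \frac{1}{3}\right) = w \left(- \frac{25}{3}\right) = - \frac{25 w}{3}$)
$t{\left(-1482 \right)} + 3358071 = \left(- \frac{25}{3}\right) \left(-1482\right) + 3358071 = 12350 + 3358071 = 3370421$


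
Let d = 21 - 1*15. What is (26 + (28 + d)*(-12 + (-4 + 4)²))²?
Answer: 145924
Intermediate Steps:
d = 6 (d = 21 - 15 = 6)
(26 + (28 + d)*(-12 + (-4 + 4)²))² = (26 + (28 + 6)*(-12 + (-4 + 4)²))² = (26 + 34*(-12 + 0²))² = (26 + 34*(-12 + 0))² = (26 + 34*(-12))² = (26 - 408)² = (-382)² = 145924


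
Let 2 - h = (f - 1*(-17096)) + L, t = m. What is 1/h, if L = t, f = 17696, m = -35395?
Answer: 1/605 ≈ 0.0016529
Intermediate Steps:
t = -35395
L = -35395
h = 605 (h = 2 - ((17696 - 1*(-17096)) - 35395) = 2 - ((17696 + 17096) - 35395) = 2 - (34792 - 35395) = 2 - 1*(-603) = 2 + 603 = 605)
1/h = 1/605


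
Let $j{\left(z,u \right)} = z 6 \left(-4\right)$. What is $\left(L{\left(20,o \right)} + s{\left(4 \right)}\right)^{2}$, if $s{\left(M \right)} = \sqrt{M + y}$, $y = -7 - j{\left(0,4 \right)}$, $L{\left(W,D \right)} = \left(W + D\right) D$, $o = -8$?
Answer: $\left(96 - i \sqrt{3}\right)^{2} \approx 9213.0 - 332.55 i$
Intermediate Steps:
$L{\left(W,D \right)} = D \left(D + W\right)$ ($L{\left(W,D \right)} = \left(D + W\right) D = D \left(D + W\right)$)
$j{\left(z,u \right)} = - 24 z$ ($j{\left(z,u \right)} = 6 z \left(-4\right) = - 24 z$)
$y = -7$ ($y = -7 - \left(-24\right) 0 = -7 - 0 = -7 + 0 = -7$)
$s{\left(M \right)} = \sqrt{-7 + M}$ ($s{\left(M \right)} = \sqrt{M - 7} = \sqrt{-7 + M}$)
$\left(L{\left(20,o \right)} + s{\left(4 \right)}\right)^{2} = \left(- 8 \left(-8 + 20\right) + \sqrt{-7 + 4}\right)^{2} = \left(\left(-8\right) 12 + \sqrt{-3}\right)^{2} = \left(-96 + i \sqrt{3}\right)^{2}$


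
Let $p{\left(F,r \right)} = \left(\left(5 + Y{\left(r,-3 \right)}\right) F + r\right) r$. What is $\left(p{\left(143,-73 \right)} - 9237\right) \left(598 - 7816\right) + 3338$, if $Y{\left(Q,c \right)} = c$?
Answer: $178908686$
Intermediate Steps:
$p{\left(F,r \right)} = r \left(r + 2 F\right)$ ($p{\left(F,r \right)} = \left(\left(5 - 3\right) F + r\right) r = \left(2 F + r\right) r = \left(r + 2 F\right) r = r \left(r + 2 F\right)$)
$\left(p{\left(143,-73 \right)} - 9237\right) \left(598 - 7816\right) + 3338 = \left(- 73 \left(-73 + 2 \cdot 143\right) - 9237\right) \left(598 - 7816\right) + 3338 = \left(- 73 \left(-73 + 286\right) - 9237\right) \left(-7218\right) + 3338 = \left(\left(-73\right) 213 - 9237\right) \left(-7218\right) + 3338 = \left(-15549 - 9237\right) \left(-7218\right) + 3338 = \left(-24786\right) \left(-7218\right) + 3338 = 178905348 + 3338 = 178908686$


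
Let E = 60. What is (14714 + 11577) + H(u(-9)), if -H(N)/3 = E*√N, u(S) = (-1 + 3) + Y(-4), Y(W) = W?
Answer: 26291 - 180*I*√2 ≈ 26291.0 - 254.56*I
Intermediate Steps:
u(S) = -2 (u(S) = (-1 + 3) - 4 = 2 - 4 = -2)
H(N) = -180*√N
(14714 + 11577) + H(u(-9)) = (14714 + 11577) - 180*I*√2 = 26291 - 180*I*√2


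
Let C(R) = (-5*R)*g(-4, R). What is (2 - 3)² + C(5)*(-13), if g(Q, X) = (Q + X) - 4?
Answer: -974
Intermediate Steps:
g(Q, X) = -4 + Q + X
C(R) = -5*R*(-8 + R) (C(R) = (-5*R)*(-4 - 4 + R) = (-5*R)*(-8 + R) = -5*R*(-8 + R))
(2 - 3)² + C(5)*(-13) = (2 - 3)² + (5*5*(8 - 1*5))*(-13) = (-1)² + (5*5*(8 - 5))*(-13) = 1 + (5*5*3)*(-13) = 1 + 75*(-13) = 1 - 975 = -974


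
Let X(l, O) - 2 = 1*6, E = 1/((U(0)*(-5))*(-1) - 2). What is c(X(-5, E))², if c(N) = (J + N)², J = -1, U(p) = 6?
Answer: 2401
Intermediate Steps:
E = 1/28 (E = 1/((6*(-5))*(-1) - 2) = 1/(-30*(-1) - 2) = 1/(30 - 2) = 1/28 ≈ 0.035714)
X(l, O) = 8 (X(l, O) = 2 + 1*6 = 2 + 6 = 8)
c(N) = (-1 + N)²
c(X(-5, E))² = ((-1 + 8)²)² = (7²)² = 49² = 2401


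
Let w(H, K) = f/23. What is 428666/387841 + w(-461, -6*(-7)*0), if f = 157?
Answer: 70750355/8920343 ≈ 7.9314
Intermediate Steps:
w(H, K) = 157/23
428666/387841 + w(-461, -6*(-7)*0) = 428666/387841 + 157/23 = 70750355/8920343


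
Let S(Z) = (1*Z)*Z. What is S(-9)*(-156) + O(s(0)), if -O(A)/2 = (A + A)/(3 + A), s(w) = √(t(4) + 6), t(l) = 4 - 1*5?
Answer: -12631 - 3*√5 ≈ -12638.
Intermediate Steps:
t(l) = -1 (t(l) = 4 - 5 = -1)
S(Z) = Z² (S(Z) = Z*Z = Z²)
s(w) = √5 (s(w) = √(-1 + 6) = √5)
O(A) = -4*A/(3 + A) (O(A) = -2*(A + A)/(3 + A) = -2*2*A/(3 + A) = -4*A/(3 + A))
S(-9)*(-156) + O(s(0)) = (-9)²*(-156) - 4*√5/(3 + √5) = 81*(-156) - 4*√5/(3 + √5) = -12636 - 4*√5/(3 + √5)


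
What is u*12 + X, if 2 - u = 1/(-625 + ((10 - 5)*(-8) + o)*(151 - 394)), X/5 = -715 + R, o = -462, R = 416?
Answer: -178522043/121361 ≈ -1471.0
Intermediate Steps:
X = -1495 (X = 5*(-715 + 416) = 5*(-299) = -1495)
u = 242721/121361 (u = 2 - 1/(-625 + ((10 - 5)*(-8) - 462)*(151 - 394)) = 2 - 1/(-625 + (5*(-8) - 462)*(-243)) = 2 - 1/(-625 + (-40 - 462)*(-243)) = 2 - 1/(-625 - 502*(-243)) = 2 - 1/(-625 + 121986) = 2 - 1/121361 = 242721/121361 ≈ 2.0000)
u*12 + X = (242721/121361)*12 - 1495 = 2912652/121361 - 1495 = -178522043/121361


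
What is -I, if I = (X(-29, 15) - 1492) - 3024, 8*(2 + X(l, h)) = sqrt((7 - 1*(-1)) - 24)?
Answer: 4518 - I/2 ≈ 4518.0 - 0.5*I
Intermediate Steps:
X(l, h) = -2 + I/2 (X(l, h) = -2 + sqrt((7 - 1*(-1)) - 24)/8 = -2 + sqrt((7 + 1) - 24)/8 = -2 + sqrt(8 - 24)/8 = -2 + sqrt(-16)/8 = -2 + (4*I)/8 = -2 + I/2)
I = -4518 + I/2 (I = ((-2 + I/2) - 1492) - 3024 = (-1494 + I/2) - 3024 = -4518 + I/2 ≈ -4518.0 + 0.5*I)
-I = -(-4518 + I/2) = 4518 - I/2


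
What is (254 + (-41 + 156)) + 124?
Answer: 493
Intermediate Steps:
(254 + (-41 + 156)) + 124 = (254 + 115) + 124 = 369 + 124 = 493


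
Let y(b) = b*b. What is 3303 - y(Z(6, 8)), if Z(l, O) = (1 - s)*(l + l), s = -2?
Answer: 2007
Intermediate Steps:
Z(l, O) = 6*l (Z(l, O) = (1 - 1*(-2))*(l + l) = (1 + 2)*(2*l) = 3*(2*l) = 6*l)
y(b) = b²
3303 - y(Z(6, 8)) = 3303 - (6*6)² = 3303 - 1*36² = 3303 - 1*1296 = 3303 - 1296 = 2007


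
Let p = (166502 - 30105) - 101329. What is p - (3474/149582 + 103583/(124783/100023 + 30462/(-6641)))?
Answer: 10963886754355177552/165902646929893 ≈ 66086.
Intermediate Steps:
p = 35068 (p = 136397 - 101329 = 35068)
p - (3474/149582 + 103583/(124783/100023 + 30462/(-6641))) = 35068 - (3474/149582 + 103583/(124783/100023 + 30462/(-6641))) = 35068 - (3474*(1/149582) + 103583/(124783*(1/100023) + 30462*(-1/6641))) = 35068 - (1737/74791 + 103583/(124783/100023 - 30462/6641)) = 35068 - (1737/74791 + 103583/(-2218216723/664252743)) = 35068 - (1737/74791 + 103583*(-664252743/2218216723)) = 35068 - (1737/74791 - 68805291878169/2218216723) = 35068 - 1*(-5146012731817689828/165902646929893) = 35068 + 5146012731817689828/165902646929893 = 10963886754355177552/165902646929893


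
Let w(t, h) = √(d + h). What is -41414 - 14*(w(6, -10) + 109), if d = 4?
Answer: -42940 - 14*I*√6 ≈ -42940.0 - 34.293*I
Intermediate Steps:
w(t, h) = √(4 + h)
-41414 - 14*(w(6, -10) + 109) = -41414 - 14*(√(4 - 10) + 109) = -41414 - 14*(√(-6) + 109) = -41414 - 14*(I*√6 + 109) = -41414 - 14*(109 + I*√6) = -41414 - (1526 + 14*I*√6) = -41414 + (-1526 - 14*I*√6) = -42940 - 14*I*√6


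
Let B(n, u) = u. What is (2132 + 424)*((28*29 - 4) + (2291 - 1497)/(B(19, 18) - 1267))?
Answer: 2577465288/1249 ≈ 2.0636e+6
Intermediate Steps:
(2132 + 424)*((28*29 - 4) + (2291 - 1497)/(B(19, 18) - 1267)) = (2132 + 424)*((28*29 - 4) + (2291 - 1497)/(18 - 1267)) = 2556*((812 - 4) + 794/(-1249)) = 2556*(808 + 794*(-1/1249)) = 2556*(808 - 794/1249) = 2556*(1008398/1249) = 2577465288/1249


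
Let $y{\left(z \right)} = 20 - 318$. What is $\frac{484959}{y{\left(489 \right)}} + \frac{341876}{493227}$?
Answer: $- \frac{239092993645}{146981646} \approx -1626.7$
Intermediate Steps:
$y{\left(z \right)} = -298$ ($y{\left(z \right)} = 20 - 318 = -298$)
$\frac{484959}{y{\left(489 \right)}} + \frac{341876}{493227} = \frac{484959}{-298} + \frac{341876}{493227} = 484959 \left(- \frac{1}{298}\right) + 341876 \cdot \frac{1}{493227} = - \frac{484959}{298} + \frac{341876}{493227} = - \frac{239092993645}{146981646}$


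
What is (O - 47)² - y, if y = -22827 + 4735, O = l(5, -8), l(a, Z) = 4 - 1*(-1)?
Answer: 19856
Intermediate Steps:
l(a, Z) = 5 (l(a, Z) = 4 + 1 = 5)
O = 5
y = -18092
(O - 47)² - y = (5 - 47)² - 1*(-18092) = (-42)² + 18092 = 1764 + 18092 = 19856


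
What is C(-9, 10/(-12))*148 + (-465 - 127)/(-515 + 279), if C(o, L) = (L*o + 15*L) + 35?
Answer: 262108/59 ≈ 4442.5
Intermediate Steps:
C(o, L) = 35 + 15*L + L*o (C(o, L) = (15*L + L*o) + 35 = 35 + 15*L + L*o)
C(-9, 10/(-12))*148 + (-465 - 127)/(-515 + 279) = (35 + 15*(10/(-12)) + (10/(-12))*(-9))*148 + (-465 - 127)/(-515 + 279) = (35 + 15*(10*(-1/12)) + (10*(-1/12))*(-9))*148 - 592/(-236) = (35 + 15*(-⅚) - ⅚*(-9))*148 - 592*(-1/236) = (35 - 25/2 + 15/2)*148 + 148/59 = 30*148 + 148/59 = 4440 + 148/59 = 262108/59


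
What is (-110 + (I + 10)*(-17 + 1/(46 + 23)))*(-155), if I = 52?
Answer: 12439370/69 ≈ 1.8028e+5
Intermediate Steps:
(-110 + (I + 10)*(-17 + 1/(46 + 23)))*(-155) = (-110 + (52 + 10)*(-17 + 1/(46 + 23)))*(-155) = (-110 + 62*(-17 + 1/69))*(-155) = (-110 + 62*(-1172/69))*(-155) = (-110 - 72664/69)*(-155) = -80254/69*(-155) = 12439370/69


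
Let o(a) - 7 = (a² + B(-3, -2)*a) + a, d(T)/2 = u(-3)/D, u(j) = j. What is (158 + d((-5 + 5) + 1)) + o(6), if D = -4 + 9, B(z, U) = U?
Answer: 969/5 ≈ 193.80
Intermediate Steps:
D = 5
d(T) = -6/5 (d(T) = 2*(-3/5) = 2*(-3*⅕) = 2*(-⅗) = -6/5)
o(a) = 7 + a² - a (o(a) = 7 + ((a² - 2*a) + a) = 7 + (a² - a) = 7 + a² - a)
(158 + d((-5 + 5) + 1)) + o(6) = (158 - 6/5) + (7 + 6² - 1*6) = 784/5 + (7 + 36 - 6) = 784/5 + 37 = 969/5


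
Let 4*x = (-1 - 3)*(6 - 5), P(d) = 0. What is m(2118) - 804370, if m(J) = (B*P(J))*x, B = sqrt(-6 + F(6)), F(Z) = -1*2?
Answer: -804370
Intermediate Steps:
F(Z) = -2
B = 2*I*sqrt(2) (B = sqrt(-6 - 2) = sqrt(-8) = 2*I*sqrt(2) ≈ 2.8284*I)
x = -1 (x = ((-1 - 3)*(6 - 5))/4 = (-4*1)/4 = (1/4)*(-4) = -1)
m(J) = 0 (m(J) = ((2*I*sqrt(2))*0)*(-1) = 0*(-1) = 0)
m(2118) - 804370 = 0 - 804370 = -804370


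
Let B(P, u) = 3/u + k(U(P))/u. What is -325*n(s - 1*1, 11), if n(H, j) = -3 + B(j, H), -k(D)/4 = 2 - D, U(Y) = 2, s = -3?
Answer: 4875/4 ≈ 1218.8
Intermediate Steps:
k(D) = -8 + 4*D (k(D) = -4*(2 - D) = -8 + 4*D)
B(P, u) = 3/u (B(P, u) = 3/u + (-8 + 4*2)/u = 3/u + (-8 + 8)/u = 3/u + 0/u = 3/u + 0 = 3/u)
n(H, j) = -3 + 3/H
-325*n(s - 1*1, 11) = -325*(-3 + 3/(-3 - 1*1)) = -325*(-3 + 3/(-3 - 1)) = -325*(-3 + 3/(-4)) = -325*(-3 + 3*(-1/4)) = -325*(-3 - 3/4) = -325*(-15/4) = 4875/4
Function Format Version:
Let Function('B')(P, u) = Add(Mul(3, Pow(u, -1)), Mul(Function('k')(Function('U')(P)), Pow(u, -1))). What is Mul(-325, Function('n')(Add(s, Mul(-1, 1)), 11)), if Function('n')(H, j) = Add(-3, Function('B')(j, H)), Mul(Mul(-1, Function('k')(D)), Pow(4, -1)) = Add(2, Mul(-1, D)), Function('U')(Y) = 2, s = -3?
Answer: Rational(4875, 4) ≈ 1218.8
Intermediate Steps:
Function('k')(D) = Add(-8, Mul(4, D)) (Function('k')(D) = Mul(-4, Add(2, Mul(-1, D))) = Add(-8, Mul(4, D)))
Function('B')(P, u) = Mul(3, Pow(u, -1)) (Function('B')(P, u) = Add(Mul(3, Pow(u, -1)), Mul(Add(-8, Mul(4, 2)), Pow(u, -1))) = Add(Mul(3, Pow(u, -1)), Mul(Add(-8, 8), Pow(u, -1))) = Add(Mul(3, Pow(u, -1)), Mul(0, Pow(u, -1))) = Add(Mul(3, Pow(u, -1)), 0) = Mul(3, Pow(u, -1)))
Function('n')(H, j) = Add(-3, Mul(3, Pow(H, -1)))
Mul(-325, Function('n')(Add(s, Mul(-1, 1)), 11)) = Mul(-325, Add(-3, Mul(3, Pow(Add(-3, Mul(-1, 1)), -1)))) = Mul(-325, Add(-3, Mul(3, Pow(Add(-3, -1), -1)))) = Mul(-325, Add(-3, Mul(3, Pow(-4, -1)))) = Mul(-325, Add(-3, Mul(3, Rational(-1, 4)))) = Mul(-325, Add(-3, Rational(-3, 4))) = Mul(-325, Rational(-15, 4)) = Rational(4875, 4)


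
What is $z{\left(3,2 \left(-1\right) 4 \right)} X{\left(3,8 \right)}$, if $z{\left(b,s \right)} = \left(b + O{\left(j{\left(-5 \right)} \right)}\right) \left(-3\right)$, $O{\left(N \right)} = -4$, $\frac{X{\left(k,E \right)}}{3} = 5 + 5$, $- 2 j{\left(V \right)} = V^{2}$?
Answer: $90$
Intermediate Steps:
$j{\left(V \right)} = - \frac{V^{2}}{2}$
$X{\left(k,E \right)} = 30$ ($X{\left(k,E \right)} = 3 \left(5 + 5\right) = 3 \cdot 10 = 30$)
$z{\left(b,s \right)} = 12 - 3 b$ ($z{\left(b,s \right)} = \left(b - 4\right) \left(-3\right) = \left(-4 + b\right) \left(-3\right) = 12 - 3 b$)
$z{\left(3,2 \left(-1\right) 4 \right)} X{\left(3,8 \right)} = \left(12 - 9\right) 30 = 3 \cdot 30 = 90$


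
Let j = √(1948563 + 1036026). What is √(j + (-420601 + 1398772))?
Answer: √(978171 + 3*√331621) ≈ 989.90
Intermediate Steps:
j = 3*√331621 (j = √2984589 = 3*√331621 ≈ 1727.6)
√(j + (-420601 + 1398772)) = √(3*√331621 + (-420601 + 1398772)) = √(3*√331621 + 978171) = √(978171 + 3*√331621)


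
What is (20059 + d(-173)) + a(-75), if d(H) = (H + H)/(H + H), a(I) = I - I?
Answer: 20060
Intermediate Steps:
a(I) = 0
d(H) = 1 (d(H) = (2*H)/((2*H)) = (2*H)*(1/(2*H)) = 1)
(20059 + d(-173)) + a(-75) = (20059 + 1) + 0 = 20060 + 0 = 20060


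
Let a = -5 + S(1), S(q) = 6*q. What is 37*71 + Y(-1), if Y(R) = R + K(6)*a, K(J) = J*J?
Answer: 2662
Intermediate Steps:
K(J) = J²
a = 1 (a = -5 + 6*1 = -5 + 6 = 1)
Y(R) = 36 + R (Y(R) = R + 6²*1 = R + 36*1 = R + 36 = 36 + R)
37*71 + Y(-1) = 37*71 + (36 - 1) = 2627 + 35 = 2662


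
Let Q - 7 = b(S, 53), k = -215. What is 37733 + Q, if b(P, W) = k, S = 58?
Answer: 37525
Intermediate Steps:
b(P, W) = -215
Q = -208 (Q = 7 - 215 = -208)
37733 + Q = 37733 - 208 = 37525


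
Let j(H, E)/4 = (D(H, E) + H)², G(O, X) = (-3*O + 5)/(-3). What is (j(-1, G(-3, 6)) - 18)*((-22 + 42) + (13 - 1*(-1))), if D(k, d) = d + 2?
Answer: 10948/9 ≈ 1216.4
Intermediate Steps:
D(k, d) = 2 + d
G(O, X) = -5/3 + O (G(O, X) = (5 - 3*O)*(-⅓) = -5/3 + O)
j(H, E) = 4*(2 + E + H)² (j(H, E) = 4*((2 + E) + H)² = 4*(2 + E + H)²)
(j(-1, G(-3, 6)) - 18)*((-22 + 42) + (13 - 1*(-1))) = (4*(2 + (-5/3 - 3) - 1)² - 18)*((-22 + 42) + (13 - 1*(-1))) = (4*(2 - 14/3 - 1)² - 18)*(20 + (13 + 1)) = (4*(-11/3)² - 18)*(20 + 14) = (4*(121/9) - 18)*34 = (484/9 - 18)*34 = (322/9)*34 = 10948/9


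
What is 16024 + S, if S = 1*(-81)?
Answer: 15943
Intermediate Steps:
S = -81
16024 + S = 16024 - 81 = 15943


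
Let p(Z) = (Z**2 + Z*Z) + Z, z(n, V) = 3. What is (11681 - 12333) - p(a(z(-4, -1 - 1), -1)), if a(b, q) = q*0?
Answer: -652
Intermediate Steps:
a(b, q) = 0
p(Z) = Z + 2*Z**2 (p(Z) = (Z**2 + Z**2) + Z = 2*Z**2 + Z = Z + 2*Z**2)
(11681 - 12333) - p(a(z(-4, -1 - 1), -1)) = (11681 - 12333) - 0*(1 + 2*0) = -652 - 0*(1 + 0) = -652 - 0 = -652 - 1*0 = -652 + 0 = -652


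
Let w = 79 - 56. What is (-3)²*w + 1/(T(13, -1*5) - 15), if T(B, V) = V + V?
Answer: 5174/25 ≈ 206.96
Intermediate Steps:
T(B, V) = 2*V
w = 23
(-3)²*w + 1/(T(13, -1*5) - 15) = (-3)²*23 + 1/(2*(-1*5) - 15) = 9*23 + 1/(2*(-5) - 15) = 207 + 1/(-10 - 15) = 207 + 1/(-25) = 207 - 1/25 = 5174/25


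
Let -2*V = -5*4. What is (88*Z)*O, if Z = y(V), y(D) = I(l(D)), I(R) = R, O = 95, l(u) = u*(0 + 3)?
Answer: 250800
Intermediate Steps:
l(u) = 3*u (l(u) = u*3 = 3*u)
V = 10 (V = -(-5)*4/2 = -1/2*(-20) = 10)
y(D) = 3*D
Z = 30 (Z = 3*10 = 30)
(88*Z)*O = (88*30)*95 = 2640*95 = 250800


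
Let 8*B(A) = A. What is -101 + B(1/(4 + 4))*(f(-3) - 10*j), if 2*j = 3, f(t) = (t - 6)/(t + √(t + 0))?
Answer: -25907/256 + 3*I*√3/256 ≈ -101.2 + 0.020297*I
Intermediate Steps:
f(t) = (-6 + t)/(t + √t)
j = 3/2 (j = (½)*3 = 3/2 ≈ 1.5000)
B(A) = A/8
-101 + B(1/(4 + 4))*(f(-3) - 10*j) = -101 + (1/(8*(4 + 4)))*((-6 - 3)/(-3 + √(-3)) - 10*3/2) = -101 + ((⅛)/8)*(-9/(-3 + I*√3) - 1*15) = -101 + ((⅛)*(⅛))*(-9/(-3 + I*√3) - 15) = -101 + (-15 - 9/(-3 + I*√3))/64 = -101 + (-15/64 - 9/(64*(-3 + I*√3))) = -6479/64 - 9/(64*(-3 + I*√3))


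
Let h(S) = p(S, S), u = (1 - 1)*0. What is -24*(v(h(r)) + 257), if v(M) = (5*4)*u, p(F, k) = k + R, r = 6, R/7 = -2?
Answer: -6168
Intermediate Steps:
R = -14 (R = 7*(-2) = -14)
u = 0 (u = 0*0 = 0)
p(F, k) = -14 + k (p(F, k) = k - 14 = -14 + k)
h(S) = -14 + S
v(M) = 0 (v(M) = (5*4)*0 = 20*0 = 0)
-24*(v(h(r)) + 257) = -24*(0 + 257) = -24*257 = -6168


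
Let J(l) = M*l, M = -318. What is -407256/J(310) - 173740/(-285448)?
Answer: 89635551/18910930 ≈ 4.7399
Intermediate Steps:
J(l) = -318*l
-407256/J(310) - 173740/(-285448) = -407256/((-318*310)) - 173740/(-285448) = -407256/(-98580) - 173740*(-1/285448) = -407256*(-1/98580) + 43435/71362 = 33938/8215 + 43435/71362 = 89635551/18910930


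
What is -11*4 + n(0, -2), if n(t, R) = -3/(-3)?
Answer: -43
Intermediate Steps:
n(t, R) = 1 (n(t, R) = -3*(-⅓) = 1)
-11*4 + n(0, -2) = -11*4 + 1 = -44 + 1 = -43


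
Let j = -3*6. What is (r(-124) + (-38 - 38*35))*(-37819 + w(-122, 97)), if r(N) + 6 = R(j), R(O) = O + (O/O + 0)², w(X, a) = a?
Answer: 52471302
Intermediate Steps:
j = -18
R(O) = 1 + O (R(O) = O + (1 + 0)² = O + 1² = O + 1 = 1 + O)
r(N) = -23 (r(N) = -6 + (1 - 18) = -6 - 17 = -23)
(r(-124) + (-38 - 38*35))*(-37819 + w(-122, 97)) = (-23 + (-38 - 38*35))*(-37819 + 97) = (-23 + (-38 - 1330))*(-37722) = (-23 - 1368)*(-37722) = -1391*(-37722) = 52471302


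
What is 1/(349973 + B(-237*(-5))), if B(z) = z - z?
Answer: 1/349973 ≈ 2.8574e-6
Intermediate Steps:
B(z) = 0
1/(349973 + B(-237*(-5))) = 1/(349973 + 0) = 1/349973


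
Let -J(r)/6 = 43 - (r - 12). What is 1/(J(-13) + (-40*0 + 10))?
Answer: -1/398 ≈ -0.0025126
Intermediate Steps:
J(r) = -330 + 6*r (J(r) = -6*(43 - (r - 12)) = -6*(43 - (-12 + r)) = -6*(43 + (12 - r)) = -6*(55 - r) = -330 + 6*r)
1/(J(-13) + (-40*0 + 10)) = 1/((-330 + 6*(-13)) + (-40*0 + 10)) = 1/((-330 - 78) + (0 + 10)) = 1/(-408 + 10) = 1/(-398) = -1/398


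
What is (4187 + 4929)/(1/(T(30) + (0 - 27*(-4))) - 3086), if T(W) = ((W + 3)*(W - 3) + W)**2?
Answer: -145916028/49396321 ≈ -2.9540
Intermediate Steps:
T(W) = (W + (-3 + W)*(3 + W))**2 (T(W) = ((3 + W)*(-3 + W) + W)**2 = ((-3 + W)*(3 + W) + W)**2 = (W + (-3 + W)*(3 + W))**2)
(4187 + 4929)/(1/(T(30) + (0 - 27*(-4))) - 3086) = (4187 + 4929)/(1/((-9 + 30 + 30**2)**2 + (0 - 27*(-4))) - 3086) = 9116/(1/((-9 + 30 + 900)**2 + (0 + 108)) - 3086) = 9116/(1/(921**2 + 108) - 3086) = 9116/(1/(848241 + 108) - 3086) = 9116/(1/848349 - 3086) = 9116/(-2618005013/848349) = 9116*(-848349/2618005013) = -145916028/49396321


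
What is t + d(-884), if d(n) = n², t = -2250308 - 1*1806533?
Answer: -3275385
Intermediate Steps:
t = -4056841 (t = -2250308 - 1806533 = -4056841)
t + d(-884) = -4056841 + (-884)² = -4056841 + 781456 = -3275385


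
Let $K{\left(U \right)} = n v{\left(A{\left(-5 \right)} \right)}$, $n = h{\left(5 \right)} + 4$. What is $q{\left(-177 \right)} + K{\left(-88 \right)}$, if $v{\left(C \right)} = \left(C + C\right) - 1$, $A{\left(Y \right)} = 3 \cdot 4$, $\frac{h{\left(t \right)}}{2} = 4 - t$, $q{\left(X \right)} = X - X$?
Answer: $46$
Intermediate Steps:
$q{\left(X \right)} = 0$
$h{\left(t \right)} = 8 - 2 t$ ($h{\left(t \right)} = 2 \left(4 - t\right) = 8 - 2 t$)
$n = 2$ ($n = \left(8 - 10\right) + 4 = -2 + 4 = 2$)
$A{\left(Y \right)} = 12$
$v{\left(C \right)} = -1 + 2 C$ ($v{\left(C \right)} = 2 C - 1 = -1 + 2 C$)
$K{\left(U \right)} = 46$ ($K{\left(U \right)} = 2 \left(-1 + 2 \cdot 12\right) = 2 \left(-1 + 24\right) = 2 \cdot 23 = 46$)
$q{\left(-177 \right)} + K{\left(-88 \right)} = 0 + 46 = 46$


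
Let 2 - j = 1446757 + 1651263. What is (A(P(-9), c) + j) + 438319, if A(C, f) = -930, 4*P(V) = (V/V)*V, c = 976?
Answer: -2660629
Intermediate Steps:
P(V) = V/4 (P(V) = ((V/V)*V)/4 = (1*V)/4 = V/4)
j = -3098018 (j = 2 - (1446757 + 1651263) = 2 - 1*3098020 = 2 - 3098020 = -3098018)
(A(P(-9), c) + j) + 438319 = (-930 - 3098018) + 438319 = -3098948 + 438319 = -2660629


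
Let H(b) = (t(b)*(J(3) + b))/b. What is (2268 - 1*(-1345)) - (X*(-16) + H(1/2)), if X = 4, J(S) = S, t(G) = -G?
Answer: 7361/2 ≈ 3680.5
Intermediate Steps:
H(b) = -3 - b (H(b) = ((-b)*(3 + b))/b = (-b*(3 + b))/b = -3 - b)
(2268 - 1*(-1345)) - (X*(-16) + H(1/2)) = (2268 - 1*(-1345)) - (4*(-16) + (-3 - 1/2)) = (2268 + 1345) - (-64 + (-3 - 1*½)) = 3613 - (-64 + (-3 - ½)) = 3613 - (-64 - 7/2) = 3613 - 1*(-135/2) = 3613 + 135/2 = 7361/2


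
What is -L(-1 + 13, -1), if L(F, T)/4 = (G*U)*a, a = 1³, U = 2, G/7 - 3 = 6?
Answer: -504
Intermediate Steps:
G = 63 (G = 21 + 7*6 = 21 + 42 = 63)
a = 1
L(F, T) = 504 (L(F, T) = 4*((63*2)*1) = 4*(126*1) = 4*126 = 504)
-L(-1 + 13, -1) = -1*504 = -504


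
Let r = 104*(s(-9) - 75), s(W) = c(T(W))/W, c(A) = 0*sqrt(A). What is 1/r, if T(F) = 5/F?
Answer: -1/7800 ≈ -0.00012821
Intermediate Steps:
c(A) = 0
s(W) = 0 (s(W) = 0/W = 0)
r = -7800 (r = 104*(0 - 75) = 104*(-75) = -7800)
1/r = 1/(-7800) = -1/7800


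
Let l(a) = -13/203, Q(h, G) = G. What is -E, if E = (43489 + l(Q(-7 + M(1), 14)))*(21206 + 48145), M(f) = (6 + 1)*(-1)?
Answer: -612248243154/203 ≈ -3.0160e+9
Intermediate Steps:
M(f) = -7 (M(f) = 7*(-1) = -7)
l(a) = -13/203 (l(a) = -13*1/203 = -13/203)
E = 612248243154/203 (E = (43489 - 13/203)*(21206 + 48145) = (8828254/203)*69351 = 612248243154/203 ≈ 3.0160e+9)
-E = -1*612248243154/203 = -612248243154/203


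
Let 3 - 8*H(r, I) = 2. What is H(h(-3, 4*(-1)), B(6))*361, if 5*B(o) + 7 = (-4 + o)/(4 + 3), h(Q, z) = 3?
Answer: 361/8 ≈ 45.125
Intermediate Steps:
B(o) = -53/35 + o/35 (B(o) = -7/5 + ((-4 + o)/(4 + 3))/5 = -7/5 + ((-4 + o)/7)/5 = -7/5 + ((-4 + o)*(1/7))/5 = -7/5 + (-4/7 + o/7)/5 = -7/5 + (-4/35 + o/35) = -53/35 + o/35)
H(r, I) = 1/8 (H(r, I) = 3/8 - 1/8*2 = 3/8 - 1/4 = 1/8)
H(h(-3, 4*(-1)), B(6))*361 = (1/8)*361 = 361/8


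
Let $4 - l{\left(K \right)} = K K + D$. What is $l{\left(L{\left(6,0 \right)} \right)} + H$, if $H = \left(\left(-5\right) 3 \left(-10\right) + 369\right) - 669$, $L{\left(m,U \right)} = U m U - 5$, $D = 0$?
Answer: $-171$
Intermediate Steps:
$L{\left(m,U \right)} = -5 + m U^{2}$ ($L{\left(m,U \right)} = m U^{2} - 5 = -5 + m U^{2}$)
$l{\left(K \right)} = 4 - K^{2}$ ($l{\left(K \right)} = 4 - \left(K K + 0\right) = 4 - \left(K^{2} + 0\right) = 4 - K^{2}$)
$H = -150$ ($H = \left(\left(-15\right) \left(-10\right) + 369\right) - 669 = \left(150 + 369\right) - 669 = 519 - 669 = -150$)
$l{\left(L{\left(6,0 \right)} \right)} + H = \left(4 - \left(-5 + 6 \cdot 0^{2}\right)^{2}\right) - 150 = \left(4 - \left(-5 + 6 \cdot 0\right)^{2}\right) - 150 = \left(4 - \left(-5 + 0\right)^{2}\right) - 150 = \left(4 - \left(-5\right)^{2}\right) - 150 = \left(4 - 25\right) - 150 = -21 - 150 = -171$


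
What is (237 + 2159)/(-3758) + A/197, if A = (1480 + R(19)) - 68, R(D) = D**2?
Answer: 15713/1879 ≈ 8.3624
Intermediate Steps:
A = 1773 (A = (1480 + 19**2) - 68 = (1480 + 361) - 68 = 1841 - 68 = 1773)
(237 + 2159)/(-3758) + A/197 = (237 + 2159)/(-3758) + 1773/197 = 2396*(-1/3758) + 1773*(1/197) = -1198/1879 + 9 = 15713/1879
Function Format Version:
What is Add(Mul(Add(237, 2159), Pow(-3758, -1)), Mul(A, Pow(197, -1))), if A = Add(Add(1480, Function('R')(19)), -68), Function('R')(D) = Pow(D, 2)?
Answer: Rational(15713, 1879) ≈ 8.3624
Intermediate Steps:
A = 1773 (A = Add(Add(1480, Pow(19, 2)), -68) = Add(Add(1480, 361), -68) = Add(1841, -68) = 1773)
Add(Mul(Add(237, 2159), Pow(-3758, -1)), Mul(A, Pow(197, -1))) = Add(Mul(Add(237, 2159), Pow(-3758, -1)), Mul(1773, Pow(197, -1))) = Add(Mul(2396, Rational(-1, 3758)), Mul(1773, Rational(1, 197))) = Add(Rational(-1198, 1879), 9) = Rational(15713, 1879)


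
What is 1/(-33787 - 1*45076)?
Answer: -1/78863 ≈ -1.2680e-5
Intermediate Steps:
1/(-33787 - 1*45076) = 1/(-33787 - 45076) = 1/(-78863) = -1/78863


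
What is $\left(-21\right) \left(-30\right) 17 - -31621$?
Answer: $42331$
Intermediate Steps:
$\left(-21\right) \left(-30\right) 17 - -31621 = 630 \cdot 17 + 31621 = 10710 + 31621 = 42331$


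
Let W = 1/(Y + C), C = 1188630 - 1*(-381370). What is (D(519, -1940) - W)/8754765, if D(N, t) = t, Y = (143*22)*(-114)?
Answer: -783343547/3535045703780 ≈ -0.00022159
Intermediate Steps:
Y = -358644 (Y = 3146*(-114) = -358644)
C = 1570000 (C = 1188630 + 381370 = 1570000)
W = 1/1211356 (W = 1/(-358644 + 1570000) = 1/1211356 ≈ 8.2552e-7)
(D(519, -1940) - W)/8754765 = (-1940 - 1*1/1211356)/8754765 = (-1940 - 1/1211356)*(1/8754765) = -2350030641/1211356*1/8754765 = -783343547/3535045703780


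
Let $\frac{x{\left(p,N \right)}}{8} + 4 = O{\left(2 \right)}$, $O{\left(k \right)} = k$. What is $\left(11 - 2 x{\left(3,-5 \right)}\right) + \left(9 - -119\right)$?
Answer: $171$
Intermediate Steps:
$x{\left(p,N \right)} = -16$ ($x{\left(p,N \right)} = -32 + 8 \cdot 2 = -32 + 16 = -16$)
$\left(11 - 2 x{\left(3,-5 \right)}\right) + \left(9 - -119\right) = \left(11 - -32\right) + \left(9 - -119\right) = \left(11 + 32\right) + \left(9 + 119\right) = 43 + 128 = 171$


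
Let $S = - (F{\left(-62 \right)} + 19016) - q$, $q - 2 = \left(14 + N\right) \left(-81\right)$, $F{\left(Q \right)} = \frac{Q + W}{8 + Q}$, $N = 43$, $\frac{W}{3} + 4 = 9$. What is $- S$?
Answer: $\frac{777701}{54} \approx 14402.0$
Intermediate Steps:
$W = 15$ ($W = -12 + 3 \cdot 9 = -12 + 27 = 15$)
$F{\left(Q \right)} = \frac{15 + Q}{8 + Q}$ ($F{\left(Q \right)} = \frac{Q + 15}{8 + Q} = \frac{15 + Q}{8 + Q}$)
$q = -4615$ ($q = 2 + \left(14 + 43\right) \left(-81\right) = 2 + 57 \left(-81\right) = 2 - 4617 = -4615$)
$S = - \frac{777701}{54}$ ($S = - (\frac{15 - 62}{8 - 62} + 19016) - -4615 = - (\frac{1}{-54} \left(-47\right) + 19016) + 4615 = - (\left(- \frac{1}{54}\right) \left(-47\right) + 19016) + 4615 = - (\frac{47}{54} + 19016) + 4615 = \left(-1\right) \frac{1026911}{54} + 4615 = - \frac{1026911}{54} + 4615 = - \frac{777701}{54} \approx -14402.0$)
$- S = \left(-1\right) \left(- \frac{777701}{54}\right) = \frac{777701}{54}$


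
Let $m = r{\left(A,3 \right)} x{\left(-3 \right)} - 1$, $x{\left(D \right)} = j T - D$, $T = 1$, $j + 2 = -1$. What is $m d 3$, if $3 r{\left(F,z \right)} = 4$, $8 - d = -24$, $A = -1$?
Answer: $-96$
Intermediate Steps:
$d = 32$ ($d = 8 - -24 = 8 + 24 = 32$)
$r{\left(F,z \right)} = \frac{4}{3}$ ($r{\left(F,z \right)} = \frac{1}{3} \cdot 4 = \frac{4}{3}$)
$j = -3$ ($j = -2 - 1 = -3$)
$x{\left(D \right)} = -3 - D$ ($x{\left(D \right)} = \left(-3\right) 1 - D = -3 - D$)
$m = -1$ ($m = \frac{4 \left(-3 - -3\right)}{3} - 1 = \frac{4 \left(-3 + 3\right)}{3} - 1 = \frac{4}{3} \cdot 0 - 1 = 0 - 1 = -1$)
$m d 3 = \left(-1\right) 32 \cdot 3 = \left(-32\right) 3 = -96$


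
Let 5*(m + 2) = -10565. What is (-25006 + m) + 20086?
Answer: -7035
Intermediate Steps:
m = -2115 (m = -2 + (⅕)*(-10565) = -2 - 2113 = -2115)
(-25006 + m) + 20086 = (-25006 - 2115) + 20086 = -27121 + 20086 = -7035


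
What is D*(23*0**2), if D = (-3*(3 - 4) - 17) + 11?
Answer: 0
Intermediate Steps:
D = -3 (D = (-3*(-1) - 17) + 11 = (3 - 17) + 11 = -14 + 11 = -3)
D*(23*0**2) = -69*0**2 = -69*0 = -3*0 = 0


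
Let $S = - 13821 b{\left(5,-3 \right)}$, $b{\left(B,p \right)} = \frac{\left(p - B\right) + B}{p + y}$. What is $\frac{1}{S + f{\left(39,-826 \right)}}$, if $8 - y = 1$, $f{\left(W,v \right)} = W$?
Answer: $\frac{4}{41619} \approx 9.611 \cdot 10^{-5}$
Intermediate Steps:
$y = 7$ ($y = 8 - 1 = 7$)
$b{\left(B,p \right)} = \frac{p}{7 + p}$ ($b{\left(B,p \right)} = \frac{\left(p - B\right) + B}{p + 7} = \frac{p}{7 + p}$)
$S = \frac{41463}{4}$ ($S = - 13821 \left(- \frac{3}{7 - 3}\right) = - 13821 \left(- \frac{3}{4}\right) = - 13821 \left(\left(-3\right) \frac{1}{4}\right) = \left(-13821\right) \left(- \frac{3}{4}\right) = \frac{41463}{4} \approx 10366.0$)
$\frac{1}{S + f{\left(39,-826 \right)}} = \frac{1}{\frac{41463}{4} + 39} = \frac{1}{\frac{41619}{4}} = \frac{4}{41619}$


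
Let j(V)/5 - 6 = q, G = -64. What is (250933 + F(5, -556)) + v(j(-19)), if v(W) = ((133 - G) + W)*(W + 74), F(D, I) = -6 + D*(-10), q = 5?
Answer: 283385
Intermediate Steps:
F(D, I) = -6 - 10*D
j(V) = 55 (j(V) = 30 + 5*5 = 30 + 25 = 55)
v(W) = (74 + W)*(197 + W) (v(W) = ((133 - 1*(-64)) + W)*(W + 74) = ((133 + 64) + W)*(74 + W) = (197 + W)*(74 + W) = (74 + W)*(197 + W))
(250933 + F(5, -556)) + v(j(-19)) = (250933 + (-6 - 10*5)) + (14578 + 55² + 271*55) = (250933 + (-6 - 50)) + (14578 + 3025 + 14905) = (250933 - 56) + 32508 = 250877 + 32508 = 283385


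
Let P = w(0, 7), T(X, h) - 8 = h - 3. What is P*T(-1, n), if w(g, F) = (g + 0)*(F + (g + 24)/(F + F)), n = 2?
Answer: 0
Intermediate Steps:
T(X, h) = 5 + h (T(X, h) = 8 + (h - 3) = 8 + (-3 + h) = 5 + h)
w(g, F) = g*(F + (24 + g)/(2*F)) (w(g, F) = g*(F + (24 + g)/((2*F))) = g*(F + (24 + g)*(1/(2*F))) = g*(F + (24 + g)/(2*F)))
P = 0 (P = (½)*0*(24 + 0 + 2*7²)/7 = (½)*0*(⅐)*(24 + 0 + 2*49) = (½)*0*(⅐)*(24 + 0 + 98) = (½)*0*(⅐)*122 = 0)
P*T(-1, n) = 0*(5 + 2) = 0*7 = 0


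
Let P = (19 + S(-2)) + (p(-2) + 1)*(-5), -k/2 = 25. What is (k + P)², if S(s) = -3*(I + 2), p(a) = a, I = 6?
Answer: 2500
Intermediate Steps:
k = -50 (k = -2*25 = -50)
S(s) = -24 (S(s) = -3*(6 + 2) = -3*8 = -24)
P = 0 (P = (19 - 24) + (-2 + 1)*(-5) = -5 - 1*(-5) = -5 + 5 = 0)
(k + P)² = (-50 + 0)² = (-50)² = 2500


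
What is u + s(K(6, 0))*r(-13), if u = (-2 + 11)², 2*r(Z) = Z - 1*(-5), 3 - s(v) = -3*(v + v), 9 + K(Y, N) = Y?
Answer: 141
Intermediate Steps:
K(Y, N) = -9 + Y
s(v) = 3 + 6*v (s(v) = 3 - (-3)*(v + v) = 3 - (-3)*2*v = 3 - (-6)*v = 3 + 6*v)
r(Z) = 5/2 + Z/2 (r(Z) = (Z - 1*(-5))/2 = (Z + 5)/2 = (5 + Z)/2 = 5/2 + Z/2)
u = 81 (u = 9² = 81)
u + s(K(6, 0))*r(-13) = 81 + (3 + 6*(-9 + 6))*(5/2 + (½)*(-13)) = 81 + (3 + 6*(-3))*(5/2 - 13/2) = 81 + (3 - 18)*(-4) = 81 - 15*(-4) = 81 + 60 = 141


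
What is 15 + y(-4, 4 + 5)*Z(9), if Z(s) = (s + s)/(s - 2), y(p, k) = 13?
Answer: 339/7 ≈ 48.429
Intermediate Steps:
Z(s) = 2*s/(-2 + s) (Z(s) = (2*s)/(-2 + s) = 2*s/(-2 + s))
15 + y(-4, 4 + 5)*Z(9) = 15 + 13*(2*9/(-2 + 9)) = 15 + 13*(2*9/7) = 15 + 13*(2*9*(⅐)) = 15 + 13*(18/7) = 15 + 234/7 = 339/7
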